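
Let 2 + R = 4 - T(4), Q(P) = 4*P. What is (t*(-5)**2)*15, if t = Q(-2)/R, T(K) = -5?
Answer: -3000/7 ≈ -428.57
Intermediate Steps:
R = 7 (R = -2 + (4 - 1*(-5)) = -2 + (4 + 5) = -2 + 9 = 7)
t = -8/7 (t = (4*(-2))/7 = -8*1/7 = -8/7 ≈ -1.1429)
(t*(-5)**2)*15 = -8/7*(-5)**2*15 = -8/7*25*15 = -200/7*15 = -3000/7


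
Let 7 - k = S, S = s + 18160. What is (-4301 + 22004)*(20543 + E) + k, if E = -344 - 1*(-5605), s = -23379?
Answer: 456813438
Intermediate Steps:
E = 5261 (E = -344 + 5605 = 5261)
S = -5219 (S = -23379 + 18160 = -5219)
k = 5226 (k = 7 - 1*(-5219) = 7 + 5219 = 5226)
(-4301 + 22004)*(20543 + E) + k = (-4301 + 22004)*(20543 + 5261) + 5226 = 17703*25804 + 5226 = 456808212 + 5226 = 456813438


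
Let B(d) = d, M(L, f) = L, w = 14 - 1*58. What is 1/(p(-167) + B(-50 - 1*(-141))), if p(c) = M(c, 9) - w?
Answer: -1/32 ≈ -0.031250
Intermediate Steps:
w = -44 (w = 14 - 58 = -44)
p(c) = 44 + c (p(c) = c - 1*(-44) = c + 44 = 44 + c)
1/(p(-167) + B(-50 - 1*(-141))) = 1/((44 - 167) + (-50 - 1*(-141))) = 1/(-123 + (-50 + 141)) = 1/(-123 + 91) = 1/(-32) = -1/32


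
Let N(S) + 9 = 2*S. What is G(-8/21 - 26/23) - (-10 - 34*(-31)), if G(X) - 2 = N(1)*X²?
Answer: -35259634/33327 ≈ -1058.0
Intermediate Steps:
N(S) = -9 + 2*S
G(X) = 2 - 7*X² (G(X) = 2 + (-9 + 2*1)*X² = 2 + (-9 + 2)*X² = 2 - 7*X²)
G(-8/21 - 26/23) - (-10 - 34*(-31)) = (2 - 7*(-8/21 - 26/23)²) - (-10 - 34*(-31)) = (2 - 7*(-8*1/21 - 26*1/23)²) - (-10 + 1054) = (2 - 7*(-8/21 - 26/23)²) - 1*1044 = (2 - 7*(-730/483)²) - 1044 = (2 - 7*532900/233289) - 1044 = (2 - 532900/33327) - 1044 = -466246/33327 - 1044 = -35259634/33327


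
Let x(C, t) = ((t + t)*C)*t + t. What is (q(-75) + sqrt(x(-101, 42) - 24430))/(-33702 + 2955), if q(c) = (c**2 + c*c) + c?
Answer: -3725/10249 - 2*I*sqrt(95179)/30747 ≈ -0.36345 - 0.020068*I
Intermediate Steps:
q(c) = c + 2*c**2 (q(c) = (c**2 + c**2) + c = 2*c**2 + c = c + 2*c**2)
x(C, t) = t + 2*C*t**2 (x(C, t) = ((2*t)*C)*t + t = (2*C*t)*t + t = 2*C*t**2 + t = t + 2*C*t**2)
(q(-75) + sqrt(x(-101, 42) - 24430))/(-33702 + 2955) = (-75*(1 + 2*(-75)) + sqrt(42*(1 + 2*(-101)*42) - 24430))/(-33702 + 2955) = (-75*(1 - 150) + sqrt(42*(1 - 8484) - 24430))/(-30747) = (-75*(-149) + sqrt(42*(-8483) - 24430))*(-1/30747) = (11175 + sqrt(-356286 - 24430))*(-1/30747) = (11175 + sqrt(-380716))*(-1/30747) = (11175 + 2*I*sqrt(95179))*(-1/30747) = -3725/10249 - 2*I*sqrt(95179)/30747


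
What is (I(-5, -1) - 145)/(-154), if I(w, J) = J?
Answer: 73/77 ≈ 0.94805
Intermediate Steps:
(I(-5, -1) - 145)/(-154) = (-1 - 145)/(-154) = -1/154*(-146) = 73/77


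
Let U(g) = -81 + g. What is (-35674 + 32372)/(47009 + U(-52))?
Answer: -1651/23438 ≈ -0.070441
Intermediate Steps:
(-35674 + 32372)/(47009 + U(-52)) = (-35674 + 32372)/(47009 + (-81 - 52)) = -3302/(47009 - 133) = -3302/46876 = -3302*1/46876 = -1651/23438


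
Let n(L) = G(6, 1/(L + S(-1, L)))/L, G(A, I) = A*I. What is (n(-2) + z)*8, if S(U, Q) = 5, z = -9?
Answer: -80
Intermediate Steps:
n(L) = 6/(L*(5 + L)) (n(L) = (6/(L + 5))/L = (6/(5 + L))/L = 6/(L*(5 + L)))
(n(-2) + z)*8 = (6/(-2*(5 - 2)) - 9)*8 = (6*(-1/2)/3 - 9)*8 = (6*(-1/2)*(1/3) - 9)*8 = (-1 - 9)*8 = -10*8 = -80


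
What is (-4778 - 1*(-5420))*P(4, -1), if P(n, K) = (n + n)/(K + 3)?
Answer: 2568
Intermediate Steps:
P(n, K) = 2*n/(3 + K) (P(n, K) = (2*n)/(3 + K) = 2*n/(3 + K))
(-4778 - 1*(-5420))*P(4, -1) = (-4778 - 1*(-5420))*(2*4/(3 - 1)) = (-4778 + 5420)*(2*4/2) = 642*(2*4*(½)) = 642*4 = 2568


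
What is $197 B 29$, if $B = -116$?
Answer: $-662708$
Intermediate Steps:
$197 B 29 = 197 \left(-116\right) 29 = \left(-22852\right) 29 = -662708$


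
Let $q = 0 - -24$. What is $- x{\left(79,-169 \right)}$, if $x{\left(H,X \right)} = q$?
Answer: $-24$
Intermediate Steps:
$q = 24$ ($q = 0 + 24 = 24$)
$x{\left(H,X \right)} = 24$
$- x{\left(79,-169 \right)} = \left(-1\right) 24 = -24$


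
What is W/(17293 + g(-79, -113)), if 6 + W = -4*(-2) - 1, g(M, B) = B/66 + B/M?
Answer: 5214/90164233 ≈ 5.7828e-5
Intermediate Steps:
g(M, B) = B/66 + B/M (g(M, B) = B*(1/66) + B/M = B/66 + B/M)
W = 1 (W = -6 + (-4*(-2) - 1) = -6 + (8 - 1) = -6 + 7 = 1)
W/(17293 + g(-79, -113)) = 1/(17293 + ((1/66)*(-113) - 113/(-79))) = 1/(17293 + (-113/66 - 113*(-1/79))) = 1/(17293 + (-113/66 + 113/79)) = 1/(17293 - 1469/5214) = 1/(90164233/5214) = (5214/90164233)*1 = 5214/90164233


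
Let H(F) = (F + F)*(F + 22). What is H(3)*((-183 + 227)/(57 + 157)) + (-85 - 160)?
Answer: -22915/107 ≈ -214.16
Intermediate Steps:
H(F) = 2*F*(22 + F) (H(F) = (2*F)*(22 + F) = 2*F*(22 + F))
H(3)*((-183 + 227)/(57 + 157)) + (-85 - 160) = (2*3*(22 + 3))*((-183 + 227)/(57 + 157)) + (-85 - 160) = (2*3*25)*(44/214) - 245 = 150*(44*(1/214)) - 245 = 150*(22/107) - 245 = 3300/107 - 245 = -22915/107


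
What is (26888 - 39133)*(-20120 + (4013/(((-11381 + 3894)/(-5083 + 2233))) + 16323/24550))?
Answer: 8368898917873351/36761170 ≈ 2.2766e+8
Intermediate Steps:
(26888 - 39133)*(-20120 + (4013/(((-11381 + 3894)/(-5083 + 2233))) + 16323/24550)) = -12245*(-20120 + (4013/((-7487/(-2850))) + 16323*(1/24550))) = -12245*(-20120 + (4013/((-7487*(-1/2850))) + 16323/24550)) = -12245*(-20120 + (4013/(7487/2850) + 16323/24550)) = -12245*(-20120 + (4013*(2850/7487) + 16323/24550)) = -12245*(-20120 + (11437050/7487 + 16323/24550)) = -12245*(-20120 + 280901787801/183805850) = -12245*(-3417271914199/183805850) = 8368898917873351/36761170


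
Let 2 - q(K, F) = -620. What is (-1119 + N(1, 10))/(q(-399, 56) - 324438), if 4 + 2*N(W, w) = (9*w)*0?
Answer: 1121/323816 ≈ 0.0034618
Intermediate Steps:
q(K, F) = 622 (q(K, F) = 2 - 1*(-620) = 2 + 620 = 622)
N(W, w) = -2 (N(W, w) = -2 + ((9*w)*0)/2 = -2 + (½)*0 = -2 + 0 = -2)
(-1119 + N(1, 10))/(q(-399, 56) - 324438) = (-1119 - 2)/(622 - 324438) = -1121/(-323816) = -1121*(-1/323816) = 1121/323816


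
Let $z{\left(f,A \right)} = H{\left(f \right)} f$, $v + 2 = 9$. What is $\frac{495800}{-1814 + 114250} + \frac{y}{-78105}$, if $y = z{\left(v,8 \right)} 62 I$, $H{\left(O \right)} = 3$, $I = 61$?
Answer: $\frac{2482880584}{731817815} \approx 3.3928$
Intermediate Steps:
$v = 7$ ($v = -2 + 9 = 7$)
$z{\left(f,A \right)} = 3 f$
$y = 79422$ ($y = 3 \cdot 7 \cdot 62 \cdot 61 = 21 \cdot 62 \cdot 61 = 1302 \cdot 61 = 79422$)
$\frac{495800}{-1814 + 114250} + \frac{y}{-78105} = \frac{495800}{-1814 + 114250} + \frac{79422}{-78105} = \frac{495800}{112436} + 79422 \left(- \frac{1}{78105}\right) = 495800 \cdot \frac{1}{112436} - \frac{26474}{26035} = \frac{123950}{28109} - \frac{26474}{26035} = \frac{2482880584}{731817815}$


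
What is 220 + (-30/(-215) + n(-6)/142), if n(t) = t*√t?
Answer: 9466/43 - 3*I*√6/71 ≈ 220.14 - 0.1035*I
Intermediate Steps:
n(t) = t^(3/2)
220 + (-30/(-215) + n(-6)/142) = 220 + (-30/(-215) + (-6)^(3/2)/142) = 220 + (-30*(-1/215) - 6*I*√6*(1/142)) = 220 + (6/43 - 3*I*√6/71) = 9466/43 - 3*I*√6/71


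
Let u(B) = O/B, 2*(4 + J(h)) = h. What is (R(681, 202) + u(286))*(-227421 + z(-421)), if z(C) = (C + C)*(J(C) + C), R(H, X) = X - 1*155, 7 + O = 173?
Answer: 190307880/13 ≈ 1.4639e+7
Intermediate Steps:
O = 166 (O = -7 + 173 = 166)
R(H, X) = -155 + X (R(H, X) = X - 155 = -155 + X)
J(h) = -4 + h/2
u(B) = 166/B
z(C) = 2*C*(-4 + 3*C/2) (z(C) = (C + C)*((-4 + C/2) + C) = (2*C)*(-4 + 3*C/2) = 2*C*(-4 + 3*C/2))
(R(681, 202) + u(286))*(-227421 + z(-421)) = ((-155 + 202) + 166/286)*(-227421 - 421*(-8 + 3*(-421))) = (47 + 166*(1/286))*(-227421 - 421*(-8 - 1263)) = (47 + 83/143)*(-227421 - 421*(-1271)) = 6804*(-227421 + 535091)/143 = (6804/143)*307670 = 190307880/13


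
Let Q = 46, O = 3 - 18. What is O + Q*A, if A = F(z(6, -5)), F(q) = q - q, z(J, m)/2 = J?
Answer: -15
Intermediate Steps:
z(J, m) = 2*J
O = -15
F(q) = 0
A = 0
O + Q*A = -15 + 46*0 = -15 + 0 = -15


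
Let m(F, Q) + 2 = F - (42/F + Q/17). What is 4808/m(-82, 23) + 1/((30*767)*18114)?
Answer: -698390339716753/12323618440380 ≈ -56.671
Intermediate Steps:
m(F, Q) = -2 + F - 42/F - Q/17 (m(F, Q) = -2 + (F - (42/F + Q/17)) = -2 + (F + (-42/F - Q/17)) = -2 + (F - 42/F - Q/17) = -2 + F - 42/F - Q/17)
4808/m(-82, 23) + 1/((30*767)*18114) = 4808/(-2 - 82 - 42/(-82) - 1/17*23) + 1/((30*767)*18114) = 4808/(-2 - 82 - 42*(-1/82) - 23/17) + (1/18114)/23010 = 4808/(-2 - 82 + 21/41 - 23/17) + (1/23010)*(1/18114) = 4808/(-59134/697) + 1/416803140 = 4808*(-697/59134) + 1/416803140 = -1675588/29567 + 1/416803140 = -698390339716753/12323618440380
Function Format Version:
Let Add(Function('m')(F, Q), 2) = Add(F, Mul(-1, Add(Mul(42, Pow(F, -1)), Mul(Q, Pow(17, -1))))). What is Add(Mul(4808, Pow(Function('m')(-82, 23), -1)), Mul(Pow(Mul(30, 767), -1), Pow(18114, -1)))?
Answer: Rational(-698390339716753, 12323618440380) ≈ -56.671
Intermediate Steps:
Function('m')(F, Q) = Add(-2, F, Mul(-42, Pow(F, -1)), Mul(Rational(-1, 17), Q)) (Function('m')(F, Q) = Add(-2, Add(F, Mul(-1, Add(Mul(42, Pow(F, -1)), Mul(Q, Pow(17, -1)))))) = Add(-2, Add(F, Mul(-1, Add(Mul(42, Pow(F, -1)), Mul(Q, Rational(1, 17)))))) = Add(-2, Add(F, Mul(-1, Add(Mul(42, Pow(F, -1)), Mul(Rational(1, 17), Q))))) = Add(-2, Add(F, Add(Mul(-42, Pow(F, -1)), Mul(Rational(-1, 17), Q)))) = Add(-2, Add(F, Mul(-42, Pow(F, -1)), Mul(Rational(-1, 17), Q))) = Add(-2, F, Mul(-42, Pow(F, -1)), Mul(Rational(-1, 17), Q)))
Add(Mul(4808, Pow(Function('m')(-82, 23), -1)), Mul(Pow(Mul(30, 767), -1), Pow(18114, -1))) = Add(Mul(4808, Pow(Add(-2, -82, Mul(-42, Pow(-82, -1)), Mul(Rational(-1, 17), 23)), -1)), Mul(Pow(Mul(30, 767), -1), Pow(18114, -1))) = Add(Mul(4808, Pow(Add(-2, -82, Mul(-42, Rational(-1, 82)), Rational(-23, 17)), -1)), Mul(Pow(23010, -1), Rational(1, 18114))) = Add(Mul(4808, Pow(Add(-2, -82, Rational(21, 41), Rational(-23, 17)), -1)), Mul(Rational(1, 23010), Rational(1, 18114))) = Add(Mul(4808, Pow(Rational(-59134, 697), -1)), Rational(1, 416803140)) = Add(Mul(4808, Rational(-697, 59134)), Rational(1, 416803140)) = Add(Rational(-1675588, 29567), Rational(1, 416803140)) = Rational(-698390339716753, 12323618440380)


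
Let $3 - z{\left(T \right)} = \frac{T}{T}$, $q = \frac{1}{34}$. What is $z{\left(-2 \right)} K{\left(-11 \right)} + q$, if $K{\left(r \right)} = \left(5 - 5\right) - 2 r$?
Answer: $\frac{1497}{34} \approx 44.029$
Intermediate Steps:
$q = \frac{1}{34} \approx 0.029412$
$z{\left(T \right)} = 2$ ($z{\left(T \right)} = 3 - \frac{T}{T} = 3 - 1 = 2$)
$K{\left(r \right)} = - 2 r$ ($K{\left(r \right)} = 0 - 2 r = - 2 r$)
$z{\left(-2 \right)} K{\left(-11 \right)} + q = 2 \left(\left(-2\right) \left(-11\right)\right) + \frac{1}{34} = 2 \cdot 22 + \frac{1}{34} = 44 + \frac{1}{34} = \frac{1497}{34}$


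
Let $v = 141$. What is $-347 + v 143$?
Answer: $19816$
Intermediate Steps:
$-347 + v 143 = -347 + 141 \cdot 143 = -347 + 20163 = 19816$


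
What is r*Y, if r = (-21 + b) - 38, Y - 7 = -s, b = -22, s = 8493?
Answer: 687366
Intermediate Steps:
Y = -8486 (Y = 7 - 1*8493 = 7 - 8493 = -8486)
r = -81 (r = (-21 - 22) - 38 = -43 - 38 = -81)
r*Y = -81*(-8486) = 687366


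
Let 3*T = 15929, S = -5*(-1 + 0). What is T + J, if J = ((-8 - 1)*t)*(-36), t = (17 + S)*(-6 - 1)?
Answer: -133759/3 ≈ -44586.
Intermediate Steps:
S = 5 (S = -5*(-1) = 5)
T = 15929/3 (T = (⅓)*15929 = 15929/3 ≈ 5309.7)
t = -154 (t = (17 + 5)*(-6 - 1) = 22*(-7) = -154)
J = -49896 (J = ((-8 - 1)*(-154))*(-36) = -9*(-154)*(-36) = 1386*(-36) = -49896)
T + J = 15929/3 - 49896 = -133759/3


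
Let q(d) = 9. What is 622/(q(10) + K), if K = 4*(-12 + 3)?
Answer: -622/27 ≈ -23.037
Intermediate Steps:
K = -36 (K = 4*(-9) = -36)
622/(q(10) + K) = 622/(9 - 36) = 622/(-27) = -1/27*622 = -622/27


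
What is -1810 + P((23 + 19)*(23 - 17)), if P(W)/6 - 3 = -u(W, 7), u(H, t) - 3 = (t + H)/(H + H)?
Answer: -21757/12 ≈ -1813.1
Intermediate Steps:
u(H, t) = 3 + (H + t)/(2*H) (u(H, t) = 3 + (t + H)/(H + H) = 3 + (H + t)/((2*H)) = 3 + (H + t)*(1/(2*H)) = 3 + (H + t)/(2*H))
P(W) = 18 - 3*(7 + 7*W)/W (P(W) = 18 + 6*(-(7 + 7*W)/(2*W)) = 18 - 3*(7 + 7*W)/W)
-1810 + P((23 + 19)*(23 - 17)) = -1810 + (-3 - 21*1/((23 - 17)*(23 + 19))) = -1810 + (-3 - 21/(42*6)) = -1810 + (-3 - 21/252) = -1810 + (-3 - 21*1/252) = -1810 + (-3 - 1/12) = -1810 - 37/12 = -21757/12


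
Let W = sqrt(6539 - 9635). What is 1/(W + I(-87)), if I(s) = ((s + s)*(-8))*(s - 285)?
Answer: -7192/3724190251 - I*sqrt(86)/44690283012 ≈ -1.9312e-6 - 2.0751e-10*I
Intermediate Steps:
I(s) = -16*s*(-285 + s) (I(s) = ((2*s)*(-8))*(-285 + s) = (-16*s)*(-285 + s) = -16*s*(-285 + s))
W = 6*I*sqrt(86) (W = sqrt(-3096) = 6*I*sqrt(86) ≈ 55.642*I)
1/(W + I(-87)) = 1/(6*I*sqrt(86) + 16*(-87)*(285 - 1*(-87))) = 1/(6*I*sqrt(86) + 16*(-87)*(285 + 87)) = 1/(6*I*sqrt(86) + 16*(-87)*372) = 1/(6*I*sqrt(86) - 517824) = 1/(-517824 + 6*I*sqrt(86))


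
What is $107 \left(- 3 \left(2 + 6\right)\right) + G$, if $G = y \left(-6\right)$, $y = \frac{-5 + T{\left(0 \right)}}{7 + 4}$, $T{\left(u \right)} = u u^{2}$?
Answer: $- \frac{28218}{11} \approx -2565.3$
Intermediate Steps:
$T{\left(u \right)} = u^{3}$
$y = - \frac{5}{11}$ ($y = \frac{-5 + 0^{3}}{7 + 4} = \frac{-5 + 0}{11} = \left(-5\right) \frac{1}{11} = - \frac{5}{11} \approx -0.45455$)
$G = \frac{30}{11}$ ($G = \left(- \frac{5}{11}\right) \left(-6\right) = \frac{30}{11} \approx 2.7273$)
$107 \left(- 3 \left(2 + 6\right)\right) + G = 107 \left(- 3 \left(2 + 6\right)\right) + \frac{30}{11} = 107 \left(\left(-3\right) 8\right) + \frac{30}{11} = 107 \left(-24\right) + \frac{30}{11} = -2568 + \frac{30}{11} = - \frac{28218}{11}$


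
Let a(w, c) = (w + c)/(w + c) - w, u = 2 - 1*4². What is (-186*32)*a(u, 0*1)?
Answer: -89280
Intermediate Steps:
u = -14 (u = 2 - 1*16 = 2 - 16 = -14)
a(w, c) = 1 - w (a(w, c) = (c + w)/(c + w) - w = 1 - w)
(-186*32)*a(u, 0*1) = (-186*32)*(1 - 1*(-14)) = -5952*(1 + 14) = -5952*15 = -89280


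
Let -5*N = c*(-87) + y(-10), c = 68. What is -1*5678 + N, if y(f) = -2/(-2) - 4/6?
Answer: -67423/15 ≈ -4494.9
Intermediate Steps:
y(f) = 1/3 (y(f) = -2*(-1/2) - 4*1/6 = 1 - 2/3 = 1/3)
N = 17747/15 (N = -(68*(-87) + 1/3)/5 = -(-5916 + 1/3)/5 = -1/5*(-17747/3) = 17747/15 ≈ 1183.1)
-1*5678 + N = -1*5678 + 17747/15 = -5678 + 17747/15 = -67423/15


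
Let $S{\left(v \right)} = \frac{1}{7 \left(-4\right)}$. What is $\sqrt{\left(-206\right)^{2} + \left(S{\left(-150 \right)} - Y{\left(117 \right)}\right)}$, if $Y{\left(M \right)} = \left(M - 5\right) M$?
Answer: $\frac{3 \sqrt{638785}}{14} \approx 171.27$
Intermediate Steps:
$Y{\left(M \right)} = M \left(-5 + M\right)$ ($Y{\left(M \right)} = \left(-5 + M\right) M = M \left(-5 + M\right)$)
$S{\left(v \right)} = - \frac{1}{28}$ ($S{\left(v \right)} = \frac{1}{-28} = - \frac{1}{28}$)
$\sqrt{\left(-206\right)^{2} + \left(S{\left(-150 \right)} - Y{\left(117 \right)}\right)} = \sqrt{\left(-206\right)^{2} - \left(\frac{1}{28} + 117 \left(-5 + 117\right)\right)} = \sqrt{42436 - \left(\frac{1}{28} + 117 \cdot 112\right)} = \sqrt{42436 - \frac{366913}{28}} = \sqrt{\frac{821295}{28}} = \frac{3 \sqrt{638785}}{14}$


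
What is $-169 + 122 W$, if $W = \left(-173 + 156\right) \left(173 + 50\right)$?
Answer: $-462671$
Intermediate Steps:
$W = -3791$ ($W = \left(-17\right) 223 = -3791$)
$-169 + 122 W = -169 + 122 \left(-3791\right) = -169 - 462502 = -462671$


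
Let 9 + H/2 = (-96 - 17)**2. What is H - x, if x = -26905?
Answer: 52425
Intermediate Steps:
H = 25520 (H = -18 + 2*(-96 - 17)**2 = -18 + 2*(-113)**2 = -18 + 2*12769 = -18 + 25538 = 25520)
H - x = 25520 - 1*(-26905) = 25520 + 26905 = 52425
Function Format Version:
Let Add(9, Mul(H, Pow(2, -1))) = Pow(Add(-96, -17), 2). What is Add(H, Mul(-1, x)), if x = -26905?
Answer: 52425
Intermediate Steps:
H = 25520 (H = Add(-18, Mul(2, Pow(Add(-96, -17), 2))) = Add(-18, Mul(2, Pow(-113, 2))) = Add(-18, Mul(2, 12769)) = Add(-18, 25538) = 25520)
Add(H, Mul(-1, x)) = Add(25520, Mul(-1, -26905)) = Add(25520, 26905) = 52425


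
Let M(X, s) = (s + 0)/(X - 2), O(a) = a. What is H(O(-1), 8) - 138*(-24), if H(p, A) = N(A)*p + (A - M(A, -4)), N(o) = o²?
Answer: 9770/3 ≈ 3256.7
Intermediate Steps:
M(X, s) = s/(-2 + X)
H(p, A) = A + 4/(-2 + A) + p*A² (H(p, A) = A²*p + (A - (-4)/(-2 + A)) = p*A² + (A + 4/(-2 + A)) = A + 4/(-2 + A) + p*A²)
H(O(-1), 8) - 138*(-24) = (4 + 8*(1 + 8*(-1))*(-2 + 8))/(-2 + 8) - 138*(-24) = (4 + 8*(1 - 8)*6)/6 + 3312 = (4 + 8*(-7)*6)/6 + 3312 = (4 - 336)/6 + 3312 = (⅙)*(-332) + 3312 = -166/3 + 3312 = 9770/3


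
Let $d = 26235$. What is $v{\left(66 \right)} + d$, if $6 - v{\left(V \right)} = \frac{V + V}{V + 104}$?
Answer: $\frac{2230419}{85} \approx 26240.0$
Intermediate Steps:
$v{\left(V \right)} = 6 - \frac{2 V}{104 + V}$ ($v{\left(V \right)} = 6 - \frac{V + V}{V + 104} = 6 - \frac{2 V}{104 + V}$)
$v{\left(66 \right)} + d = \frac{4 \left(156 + 66\right)}{104 + 66} + 26235 = 4 \cdot \frac{1}{170} \cdot 222 + 26235 = \frac{444}{85} + 26235 = \frac{2230419}{85}$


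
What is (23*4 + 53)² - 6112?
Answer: 14913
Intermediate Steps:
(23*4 + 53)² - 6112 = (92 + 53)² - 6112 = 145² - 6112 = 21025 - 6112 = 14913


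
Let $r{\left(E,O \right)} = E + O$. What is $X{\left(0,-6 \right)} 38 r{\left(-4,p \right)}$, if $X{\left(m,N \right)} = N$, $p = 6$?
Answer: $-456$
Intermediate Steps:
$X{\left(0,-6 \right)} 38 r{\left(-4,p \right)} = \left(-6\right) 38 \left(-4 + 6\right) = \left(-228\right) 2 = -456$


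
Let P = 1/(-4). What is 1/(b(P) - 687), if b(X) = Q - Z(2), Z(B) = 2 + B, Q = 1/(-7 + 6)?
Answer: -1/692 ≈ -0.0014451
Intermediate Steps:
P = -¼ ≈ -0.25000
Q = -1 (Q = 1/(-1) = -1)
b(X) = -5 (b(X) = -1 - (2 + 2) = -1 - 1*4 = -1 - 4 = -5)
1/(b(P) - 687) = 1/(-5 - 687) = 1/(-692) = -1/692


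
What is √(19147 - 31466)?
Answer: I*√12319 ≈ 110.99*I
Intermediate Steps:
√(19147 - 31466) = √(-12319) = I*√12319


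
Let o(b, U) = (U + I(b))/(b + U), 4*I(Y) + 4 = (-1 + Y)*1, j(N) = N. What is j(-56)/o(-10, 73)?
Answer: -14112/277 ≈ -50.946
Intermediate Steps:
I(Y) = -5/4 + Y/4 (I(Y) = -1 + ((-1 + Y)*1)/4 = -1 + (-1 + Y)/4 = -1 + (-¼ + Y/4) = -5/4 + Y/4)
o(b, U) = (-5/4 + U + b/4)/(U + b) (o(b, U) = (U + (-5/4 + b/4))/(b + U) = (-5/4 + U + b/4)/(U + b))
j(-56)/o(-10, 73) = -56*(73 - 10)/(-5/4 + 73 + (¼)*(-10)) = -56*63/(-5/4 + 73 - 5/2) = -56/((1/63)*(277/4)) = -56/277/252 = -56*252/277 = -14112/277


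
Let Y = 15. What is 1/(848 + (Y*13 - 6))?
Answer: 1/1037 ≈ 0.00096432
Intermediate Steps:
1/(848 + (Y*13 - 6)) = 1/(848 + (15*13 - 6)) = 1/(848 + (195 - 6)) = 1/(848 + 189) = 1/1037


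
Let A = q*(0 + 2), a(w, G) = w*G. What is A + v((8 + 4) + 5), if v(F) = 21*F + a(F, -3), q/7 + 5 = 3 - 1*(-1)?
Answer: 292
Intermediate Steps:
q = -7 (q = -35 + 7*(3 - 1*(-1)) = -35 + 7*(3 + 1) = -35 + 7*4 = -35 + 28 = -7)
a(w, G) = G*w
A = -14 (A = -7*(0 + 2) = -7*2 = -14)
v(F) = 18*F (v(F) = 21*F - 3*F = 18*F)
A + v((8 + 4) + 5) = -14 + 18*((8 + 4) + 5) = -14 + 18*(12 + 5) = -14 + 18*17 = -14 + 306 = 292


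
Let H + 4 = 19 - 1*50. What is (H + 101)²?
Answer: 4356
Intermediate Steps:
H = -35 (H = -4 + (19 - 1*50) = -4 + (19 - 50) = -4 - 31 = -35)
(H + 101)² = (-35 + 101)² = 66² = 4356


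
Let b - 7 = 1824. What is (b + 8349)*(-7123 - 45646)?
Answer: -537188420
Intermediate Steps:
b = 1831 (b = 7 + 1824 = 1831)
(b + 8349)*(-7123 - 45646) = (1831 + 8349)*(-7123 - 45646) = 10180*(-52769) = -537188420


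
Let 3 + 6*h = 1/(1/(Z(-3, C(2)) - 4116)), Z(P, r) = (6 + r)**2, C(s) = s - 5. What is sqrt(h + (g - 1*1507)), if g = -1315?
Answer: I*sqrt(3507) ≈ 59.22*I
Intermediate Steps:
C(s) = -5 + s
h = -685 (h = -1/2 + 1/(6*(1/((6 + (-5 + 2))**2 - 4116))) = -1/2 + 1/(6*(1/((6 - 3)**2 - 4116))) = -1/2 + 1/(6*(1/(3**2 - 4116))) = -1/2 + 1/(6*(1/(9 - 4116))) = -1/2 + 1/(6*(1/(-4107))) = -1/2 + 1/(6*(-1/4107)) = -1/2 + (1/6)*(-4107) = -1/2 - 1369/2 = -685)
sqrt(h + (g - 1*1507)) = sqrt(-685 + (-1315 - 1*1507)) = sqrt(-685 + (-1315 - 1507)) = sqrt(-685 - 2822) = sqrt(-3507) = I*sqrt(3507)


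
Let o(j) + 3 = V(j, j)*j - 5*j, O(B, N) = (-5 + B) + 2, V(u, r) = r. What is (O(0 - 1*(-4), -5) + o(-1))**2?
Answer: 16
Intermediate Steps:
O(B, N) = -3 + B
o(j) = -3 + j**2 - 5*j (o(j) = -3 + (j*j - 5*j) = -3 + (j**2 - 5*j) = -3 + j**2 - 5*j)
(O(0 - 1*(-4), -5) + o(-1))**2 = ((-3 + (0 - 1*(-4))) + (-3 + (-1)**2 - 5*(-1)))**2 = ((-3 + (0 + 4)) + (-3 + 1 + 5))**2 = ((-3 + 4) + 3)**2 = (1 + 3)**2 = 4**2 = 16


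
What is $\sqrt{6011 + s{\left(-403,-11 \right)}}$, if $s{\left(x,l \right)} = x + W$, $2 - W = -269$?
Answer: $\sqrt{5879} \approx 76.675$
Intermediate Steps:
$W = 271$ ($W = 2 - -269 = 2 + 269 = 271$)
$s{\left(x,l \right)} = 271 + x$ ($s{\left(x,l \right)} = x + 271 = 271 + x$)
$\sqrt{6011 + s{\left(-403,-11 \right)}} = \sqrt{6011 + \left(271 - 403\right)} = \sqrt{6011 - 132} = \sqrt{5879}$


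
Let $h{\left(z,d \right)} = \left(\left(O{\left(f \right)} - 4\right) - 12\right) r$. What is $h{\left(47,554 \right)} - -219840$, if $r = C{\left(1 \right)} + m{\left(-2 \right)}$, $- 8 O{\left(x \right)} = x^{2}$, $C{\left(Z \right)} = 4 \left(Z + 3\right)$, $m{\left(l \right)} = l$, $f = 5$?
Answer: $\frac{878289}{4} \approx 2.1957 \cdot 10^{5}$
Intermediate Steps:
$C{\left(Z \right)} = 12 + 4 Z$ ($C{\left(Z \right)} = 4 \left(3 + Z\right) = 12 + 4 Z$)
$O{\left(x \right)} = - \frac{x^{2}}{8}$
$r = 14$ ($r = \left(12 + 4 \cdot 1\right) - 2 = \left(12 + 4\right) - 2 = 16 - 2 = 14$)
$h{\left(z,d \right)} = - \frac{1071}{4}$ ($h{\left(z,d \right)} = \left(\left(- \frac{5^{2}}{8} - 4\right) - 12\right) 14 = \left(\left(\left(- \frac{1}{8}\right) 25 - 4\right) - 12\right) 14 = \left(\left(- \frac{25}{8} - 4\right) - 12\right) 14 = \left(- \frac{57}{8} - 12\right) 14 = \left(- \frac{153}{8}\right) 14 = - \frac{1071}{4}$)
$h{\left(47,554 \right)} - -219840 = - \frac{1071}{4} - -219840 = - \frac{1071}{4} + 219840 = \frac{878289}{4}$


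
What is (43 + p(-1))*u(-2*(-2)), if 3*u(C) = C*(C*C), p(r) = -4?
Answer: 832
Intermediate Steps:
u(C) = C³/3 (u(C) = (C*(C*C))/3 = (C*C²)/3 = C³/3)
(43 + p(-1))*u(-2*(-2)) = (43 - 4)*((-2*(-2))³/3) = 39*((⅓)*4³) = 39*((⅓)*64) = 39*(64/3) = 832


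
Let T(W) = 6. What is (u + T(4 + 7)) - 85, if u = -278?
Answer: -357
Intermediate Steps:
(u + T(4 + 7)) - 85 = (-278 + 6) - 85 = -272 - 85 = -357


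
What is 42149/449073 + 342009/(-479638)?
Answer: -133370745595/215392475574 ≈ -0.61920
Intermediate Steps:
42149/449073 + 342009/(-479638) = 42149*(1/449073) + 342009*(-1/479638) = 42149/449073 - 342009/479638 = -133370745595/215392475574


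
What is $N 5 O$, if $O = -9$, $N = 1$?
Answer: $-45$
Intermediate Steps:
$N 5 O = 1 \cdot 5 \left(-9\right) = 5 \left(-9\right) = -45$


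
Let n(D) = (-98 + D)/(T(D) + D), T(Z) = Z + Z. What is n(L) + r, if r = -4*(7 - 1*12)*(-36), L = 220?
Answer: -237539/330 ≈ -719.82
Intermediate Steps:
T(Z) = 2*Z
n(D) = (-98 + D)/(3*D) (n(D) = (-98 + D)/(2*D + D) = (-98 + D)/((3*D)) = (-98 + D)*(1/(3*D)) = (-98 + D)/(3*D))
r = -720 (r = -4*(7 - 12)*(-36) = -4*(-5)*(-36) = 20*(-36) = -720)
n(L) + r = (⅓)*(-98 + 220)/220 - 720 = (⅓)*(1/220)*122 - 720 = 61/330 - 720 = -237539/330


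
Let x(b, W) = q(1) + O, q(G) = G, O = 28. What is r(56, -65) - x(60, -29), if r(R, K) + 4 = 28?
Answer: -5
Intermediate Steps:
x(b, W) = 29 (x(b, W) = 1 + 28 = 29)
r(R, K) = 24 (r(R, K) = -4 + 28 = 24)
r(56, -65) - x(60, -29) = 24 - 1*29 = 24 - 29 = -5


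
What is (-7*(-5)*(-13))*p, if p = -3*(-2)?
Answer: -2730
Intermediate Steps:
p = 6
(-7*(-5)*(-13))*p = (-7*(-5)*(-13))*6 = (35*(-13))*6 = -455*6 = -2730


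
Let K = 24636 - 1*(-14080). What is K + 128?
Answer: 38844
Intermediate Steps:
K = 38716 (K = 24636 + 14080 = 38716)
K + 128 = 38716 + 128 = 38844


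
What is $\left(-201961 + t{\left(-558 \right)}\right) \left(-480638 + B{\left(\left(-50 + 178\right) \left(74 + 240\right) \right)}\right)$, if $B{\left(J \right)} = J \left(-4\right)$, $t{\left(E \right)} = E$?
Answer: $129896901714$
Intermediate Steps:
$B{\left(J \right)} = - 4 J$
$\left(-201961 + t{\left(-558 \right)}\right) \left(-480638 + B{\left(\left(-50 + 178\right) \left(74 + 240\right) \right)}\right) = \left(-201961 - 558\right) \left(-480638 - 4 \left(-50 + 178\right) \left(74 + 240\right)\right) = - 202519 \left(-480638 - 4 \cdot 128 \cdot 314\right) = - 202519 \left(-480638 - 160768\right) = \left(-202519\right) \left(-641406\right) = 129896901714$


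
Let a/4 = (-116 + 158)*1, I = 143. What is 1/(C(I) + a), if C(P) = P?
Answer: 1/311 ≈ 0.0032154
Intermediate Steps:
a = 168 (a = 4*((-116 + 158)*1) = 4*(42*1) = 4*42 = 168)
1/(C(I) + a) = 1/(143 + 168) = 1/311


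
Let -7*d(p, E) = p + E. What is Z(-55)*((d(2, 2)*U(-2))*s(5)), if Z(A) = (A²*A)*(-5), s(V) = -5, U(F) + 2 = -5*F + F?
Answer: 99825000/7 ≈ 1.4261e+7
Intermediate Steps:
d(p, E) = -E/7 - p/7 (d(p, E) = -(p + E)/7 = -(E + p)/7 = -E/7 - p/7)
U(F) = -2 - 4*F (U(F) = -2 + (-5*F + F) = -2 - 4*F)
Z(A) = -5*A³ (Z(A) = A³*(-5) = -5*A³)
Z(-55)*((d(2, 2)*U(-2))*s(5)) = (-5*(-55)³)*(((-⅐*2 - ⅐*2)*(-2 - 4*(-2)))*(-5)) = (-5*(-166375))*(((-2/7 - 2/7)*(-2 + 8))*(-5)) = 831875*(-4/7*6*(-5)) = 831875*(-24/7*(-5)) = 831875*(120/7) = 99825000/7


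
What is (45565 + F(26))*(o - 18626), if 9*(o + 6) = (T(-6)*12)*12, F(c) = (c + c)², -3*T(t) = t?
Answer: -897803400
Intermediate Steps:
T(t) = -t/3
F(c) = 4*c² (F(c) = (2*c)² = 4*c²)
o = 26 (o = -6 + ((-⅓*(-6)*12)*12)/9 = -6 + ((2*12)*12)/9 = -6 + (24*12)/9 = -6 + (⅑)*288 = -6 + 32 = 26)
(45565 + F(26))*(o - 18626) = (45565 + 4*26²)*(26 - 18626) = (45565 + 4*676)*(-18600) = (45565 + 2704)*(-18600) = 48269*(-18600) = -897803400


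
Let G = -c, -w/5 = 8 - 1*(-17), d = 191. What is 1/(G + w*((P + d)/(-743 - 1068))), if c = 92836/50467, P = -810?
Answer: -91395737/4073010121 ≈ -0.022439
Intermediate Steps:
c = 92836/50467 (c = 92836*(1/50467) = 92836/50467 ≈ 1.8395)
w = -125 (w = -5*(8 - 1*(-17)) = -5*(8 + 17) = -5*25 = -125)
G = -92836/50467 (G = -1*92836/50467 = -92836/50467 ≈ -1.8395)
1/(G + w*((P + d)/(-743 - 1068))) = 1/(-92836/50467 - 125*(-810 + 191)/(-743 - 1068)) = 1/(-92836/50467 - (-77375)/(-1811)) = 1/(-92836/50467 - (-77375)*(-1)/1811) = 1/(-92836/50467 - 125*619/1811) = 1/(-92836/50467 - 77375/1811) = 1/(-4073010121/91395737) = -91395737/4073010121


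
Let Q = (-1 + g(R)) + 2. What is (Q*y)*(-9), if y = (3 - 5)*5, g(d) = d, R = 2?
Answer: 270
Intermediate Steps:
y = -10 (y = -2*5 = -10)
Q = 3 (Q = (-1 + 2) + 2 = 1 + 2 = 3)
(Q*y)*(-9) = (3*(-10))*(-9) = -30*(-9) = 270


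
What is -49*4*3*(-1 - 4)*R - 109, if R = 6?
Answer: 17531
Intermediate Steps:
-49*4*3*(-1 - 4)*R - 109 = -49*4*3*(-1 - 4)*6 - 109 = -588*(-5*6) - 109 = -588*(-30) - 109 = -49*(-360) - 109 = 17640 - 109 = 17531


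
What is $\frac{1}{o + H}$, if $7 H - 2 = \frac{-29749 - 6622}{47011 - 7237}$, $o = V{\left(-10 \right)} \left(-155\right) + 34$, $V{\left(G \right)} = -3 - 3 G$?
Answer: $- \frac{278418}{1155669941} \approx -0.00024091$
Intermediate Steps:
$o = -4151$ ($o = \left(-3 - -30\right) \left(-155\right) + 34 = \left(-3 + 30\right) \left(-155\right) + 34 = 27 \left(-155\right) + 34 = -4185 + 34 = -4151$)
$H = \frac{43177}{278418}$ ($H = \frac{2}{7} + \frac{\left(-29749 - 6622\right) \frac{1}{47011 - 7237}}{7} = \frac{2}{7} + \frac{\left(-36371\right) \frac{1}{39774}}{7} = \frac{2}{7} + \frac{1}{7} \left(- \frac{36371}{39774}\right) = \frac{2}{7} - \frac{36371}{278418} = \frac{43177}{278418} \approx 0.15508$)
$\frac{1}{o + H} = \frac{1}{-4151 + \frac{43177}{278418}} = \frac{1}{- \frac{1155669941}{278418}} = - \frac{278418}{1155669941}$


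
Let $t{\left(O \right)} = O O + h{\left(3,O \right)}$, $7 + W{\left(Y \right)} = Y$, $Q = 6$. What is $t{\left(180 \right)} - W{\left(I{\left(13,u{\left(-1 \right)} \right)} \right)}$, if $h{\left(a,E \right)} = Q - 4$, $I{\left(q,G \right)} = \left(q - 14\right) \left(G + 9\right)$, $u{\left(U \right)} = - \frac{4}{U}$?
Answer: $32422$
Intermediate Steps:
$I{\left(q,G \right)} = \left(-14 + q\right) \left(9 + G\right)$
$h{\left(a,E \right)} = 2$ ($h{\left(a,E \right)} = 6 - 4 = 2$)
$W{\left(Y \right)} = -7 + Y$
$t{\left(O \right)} = 2 + O^{2}$ ($t{\left(O \right)} = O O + 2 = O^{2} + 2 = 2 + O^{2}$)
$t{\left(180 \right)} - W{\left(I{\left(13,u{\left(-1 \right)} \right)} \right)} = \left(2 + 180^{2}\right) - \left(-7 + \left(-126 - 14 \left(- \frac{4}{-1}\right) + 9 \cdot 13 + - \frac{4}{-1} \cdot 13\right)\right) = \left(2 + 32400\right) - \left(-7 + \left(-126 - 14 \left(\left(-4\right) \left(-1\right)\right) + 117 + \left(-4\right) \left(-1\right) 13\right)\right) = 32402 - \left(-7 + \left(-126 - 56 + 117 + 4 \cdot 13\right)\right) = 32402 - \left(-7 + \left(-126 - 56 + 117 + 52\right)\right) = 32402 - \left(-7 - 13\right) = 32402 - -20 = 32402 + 20 = 32422$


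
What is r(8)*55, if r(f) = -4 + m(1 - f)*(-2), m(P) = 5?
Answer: -770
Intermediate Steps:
r(f) = -14 (r(f) = -4 + 5*(-2) = -4 - 10 = -14)
r(8)*55 = -14*55 = -770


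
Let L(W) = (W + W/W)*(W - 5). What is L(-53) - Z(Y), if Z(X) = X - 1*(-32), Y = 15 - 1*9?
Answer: 2978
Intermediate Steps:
Y = 6 (Y = 15 - 9 = 6)
L(W) = (1 + W)*(-5 + W) (L(W) = (W + 1)*(-5 + W) = (1 + W)*(-5 + W))
Z(X) = 32 + X (Z(X) = X + 32 = 32 + X)
L(-53) - Z(Y) = (-5 + (-53)**2 - 4*(-53)) - (32 + 6) = (-5 + 2809 + 212) - 1*38 = 3016 - 38 = 2978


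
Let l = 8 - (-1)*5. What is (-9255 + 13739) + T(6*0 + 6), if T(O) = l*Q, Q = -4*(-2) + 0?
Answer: 4588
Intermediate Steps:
l = 13 (l = 8 - 1*(-5) = 8 + 5 = 13)
Q = 8 (Q = 8 + 0 = 8)
T(O) = 104 (T(O) = 13*8 = 104)
(-9255 + 13739) + T(6*0 + 6) = (-9255 + 13739) + 104 = 4484 + 104 = 4588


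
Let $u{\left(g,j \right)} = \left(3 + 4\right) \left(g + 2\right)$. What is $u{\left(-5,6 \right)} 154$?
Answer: $-3234$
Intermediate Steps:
$u{\left(g,j \right)} = 14 + 7 g$ ($u{\left(g,j \right)} = 7 \left(2 + g\right) = 14 + 7 g$)
$u{\left(-5,6 \right)} 154 = \left(14 + 7 \left(-5\right)\right) 154 = \left(14 - 35\right) 154 = \left(-21\right) 154 = -3234$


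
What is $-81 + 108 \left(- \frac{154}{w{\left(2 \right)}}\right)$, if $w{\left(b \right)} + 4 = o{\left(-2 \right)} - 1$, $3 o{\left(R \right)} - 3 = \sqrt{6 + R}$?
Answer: $\frac{24543}{5} \approx 4908.6$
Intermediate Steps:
$o{\left(R \right)} = 1 + \frac{\sqrt{6 + R}}{3}$
$w{\left(b \right)} = - \frac{10}{3}$ ($w{\left(b \right)} = -4 + \left(\left(1 + \frac{\sqrt{6 - 2}}{3}\right) - 1\right) = -4 + \left(\left(1 + \frac{\sqrt{4}}{3}\right) - 1\right) = -4 + \left(\left(1 + \frac{1}{3} \cdot 2\right) - 1\right) = -4 + \left(\left(1 + \frac{2}{3}\right) - 1\right) = -4 + \left(\frac{5}{3} - 1\right) = -4 + \frac{2}{3} = - \frac{10}{3}$)
$-81 + 108 \left(- \frac{154}{w{\left(2 \right)}}\right) = -81 + 108 \left(- \frac{154}{- \frac{10}{3}}\right) = -81 + 108 \left(\left(-154\right) \left(- \frac{3}{10}\right)\right) = -81 + 108 \cdot \frac{231}{5} = -81 + \frac{24948}{5} = \frac{24543}{5}$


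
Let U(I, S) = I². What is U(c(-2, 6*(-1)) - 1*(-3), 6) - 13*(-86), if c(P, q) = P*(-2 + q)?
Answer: 1479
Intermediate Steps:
U(c(-2, 6*(-1)) - 1*(-3), 6) - 13*(-86) = (-2*(-2 + 6*(-1)) - 1*(-3))² - 13*(-86) = (-2*(-2 - 6) + 3)² + 1118 = (-2*(-8) + 3)² + 1118 = (16 + 3)² + 1118 = 19² + 1118 = 361 + 1118 = 1479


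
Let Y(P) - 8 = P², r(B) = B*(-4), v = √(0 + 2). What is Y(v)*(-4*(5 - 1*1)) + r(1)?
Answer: -164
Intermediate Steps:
v = √2 ≈ 1.4142
r(B) = -4*B
Y(P) = 8 + P²
Y(v)*(-4*(5 - 1*1)) + r(1) = (8 + (√2)²)*(-4*(5 - 1*1)) - 4*1 = (8 + 2)*(-4*(5 - 1)) - 4 = 10*(-4*4) - 4 = 10*(-16) - 4 = -160 - 4 = -164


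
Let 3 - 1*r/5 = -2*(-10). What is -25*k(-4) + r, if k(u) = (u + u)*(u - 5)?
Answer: -1885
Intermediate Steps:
k(u) = 2*u*(-5 + u) (k(u) = (2*u)*(-5 + u) = 2*u*(-5 + u))
r = -85 (r = 15 - (-10)*(-10) = 15 - 5*20 = 15 - 100 = -85)
-25*k(-4) + r = -50*(-4)*(-5 - 4) - 85 = -50*(-4)*(-9) - 85 = -25*72 - 85 = -1800 - 85 = -1885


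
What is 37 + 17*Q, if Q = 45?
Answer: 802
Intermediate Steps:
37 + 17*Q = 37 + 17*45 = 37 + 765 = 802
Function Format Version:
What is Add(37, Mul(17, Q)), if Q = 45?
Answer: 802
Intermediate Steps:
Add(37, Mul(17, Q)) = Add(37, Mul(17, 45)) = Add(37, 765) = 802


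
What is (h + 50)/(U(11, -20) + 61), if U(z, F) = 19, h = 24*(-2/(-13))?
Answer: 349/520 ≈ 0.67115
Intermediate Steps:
h = 48/13 (h = 24*(-2*(-1/13)) = 24*(2/13) = 48/13 ≈ 3.6923)
(h + 50)/(U(11, -20) + 61) = (48/13 + 50)/(19 + 61) = (698/13)/80 = (698/13)*(1/80) = 349/520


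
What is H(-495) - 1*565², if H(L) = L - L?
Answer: -319225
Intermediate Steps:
H(L) = 0
H(-495) - 1*565² = 0 - 1*565² = 0 - 1*319225 = 0 - 319225 = -319225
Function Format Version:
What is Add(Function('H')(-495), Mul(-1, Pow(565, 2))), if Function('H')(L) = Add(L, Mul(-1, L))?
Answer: -319225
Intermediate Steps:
Function('H')(L) = 0
Add(Function('H')(-495), Mul(-1, Pow(565, 2))) = Add(0, Mul(-1, Pow(565, 2))) = Add(0, Mul(-1, 319225)) = Add(0, -319225) = -319225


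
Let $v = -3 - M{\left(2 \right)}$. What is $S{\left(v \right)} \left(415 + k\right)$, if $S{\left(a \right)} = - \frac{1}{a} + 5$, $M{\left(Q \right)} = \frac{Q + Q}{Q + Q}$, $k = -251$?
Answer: $861$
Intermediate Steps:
$M{\left(Q \right)} = 1$ ($M{\left(Q \right)} = \frac{2 Q}{2 Q} = 2 Q \frac{1}{2 Q} = 1$)
$v = -4$ ($v = -3 - 1 = -4$)
$S{\left(a \right)} = 5 - \frac{1}{a}$
$S{\left(v \right)} \left(415 + k\right) = \left(5 - \frac{1}{-4}\right) \left(415 - 251\right) = \left(5 - - \frac{1}{4}\right) 164 = \left(5 + \frac{1}{4}\right) 164 = \frac{21}{4} \cdot 164 = 861$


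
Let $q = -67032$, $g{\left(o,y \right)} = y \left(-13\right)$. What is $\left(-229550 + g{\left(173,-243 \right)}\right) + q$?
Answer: $-293423$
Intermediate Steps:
$g{\left(o,y \right)} = - 13 y$
$\left(-229550 + g{\left(173,-243 \right)}\right) + q = \left(-229550 - -3159\right) - 67032 = \left(-229550 + 3159\right) - 67032 = -226391 - 67032 = -293423$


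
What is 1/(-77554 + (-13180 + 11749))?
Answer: -1/78985 ≈ -1.2661e-5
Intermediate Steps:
1/(-77554 + (-13180 + 11749)) = 1/(-77554 - 1431) = 1/(-78985) = -1/78985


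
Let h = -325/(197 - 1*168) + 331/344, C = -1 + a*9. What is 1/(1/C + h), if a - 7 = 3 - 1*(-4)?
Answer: -1247000/12765149 ≈ -0.097688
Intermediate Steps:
a = 14 (a = 7 + (3 - 1*(-4)) = 7 + (3 + 4) = 7 + 7 = 14)
C = 125 (C = -1 + 14*9 = -1 + 126 = 125)
h = -102201/9976 (h = -325/(197 - 168) + 331*(1/344) = -325/29 + 331/344 = -102201/9976 ≈ -10.245)
1/(1/C + h) = 1/(1/125 - 102201/9976) = 1/(-12765149/1247000) = -1247000/12765149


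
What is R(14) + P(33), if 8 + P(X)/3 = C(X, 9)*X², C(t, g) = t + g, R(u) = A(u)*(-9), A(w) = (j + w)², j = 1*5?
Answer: 133941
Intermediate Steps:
j = 5
A(w) = (5 + w)²
R(u) = -9*(5 + u)² (R(u) = (5 + u)²*(-9) = -9*(5 + u)²)
C(t, g) = g + t
P(X) = -24 + 3*X²*(9 + X) (P(X) = -24 + 3*((9 + X)*X²) = -24 + 3*(X²*(9 + X)) = -24 + 3*X²*(9 + X))
R(14) + P(33) = -9*(5 + 14)² + (-24 + 3*33²*(9 + 33)) = -9*19² + (-24 + 3*1089*42) = -9*361 + (-24 + 137214) = -3249 + 137190 = 133941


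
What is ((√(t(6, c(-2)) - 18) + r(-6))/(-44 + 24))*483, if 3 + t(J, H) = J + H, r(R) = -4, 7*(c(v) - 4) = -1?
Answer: 483/5 - 69*I*√546/20 ≈ 96.6 - 80.615*I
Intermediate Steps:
c(v) = 27/7 (c(v) = 4 + (⅐)*(-1) = 4 - ⅐ = 27/7)
t(J, H) = -3 + H + J (t(J, H) = -3 + (J + H) = -3 + (H + J) = -3 + H + J)
((√(t(6, c(-2)) - 18) + r(-6))/(-44 + 24))*483 = ((√((-3 + 27/7 + 6) - 18) - 4)/(-44 + 24))*483 = ((√(48/7 - 18) - 4)/(-20))*483 = ((√(-78/7) - 4)*(-1/20))*483 = ((I*√546/7 - 4)*(-1/20))*483 = ((-4 + I*√546/7)*(-1/20))*483 = (⅕ - I*√546/140)*483 = 483/5 - 69*I*√546/20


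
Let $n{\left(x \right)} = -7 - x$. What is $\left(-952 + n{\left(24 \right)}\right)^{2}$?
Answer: $966289$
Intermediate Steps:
$\left(-952 + n{\left(24 \right)}\right)^{2} = \left(-952 - 31\right)^{2} = \left(-983\right)^{2} = 966289$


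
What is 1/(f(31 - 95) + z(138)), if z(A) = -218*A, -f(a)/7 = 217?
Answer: -1/31603 ≈ -3.1643e-5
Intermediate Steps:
f(a) = -1519 (f(a) = -7*217 = -1519)
1/(f(31 - 95) + z(138)) = 1/(-1519 - 218*138) = 1/(-1519 - 30084) = 1/(-31603) = -1/31603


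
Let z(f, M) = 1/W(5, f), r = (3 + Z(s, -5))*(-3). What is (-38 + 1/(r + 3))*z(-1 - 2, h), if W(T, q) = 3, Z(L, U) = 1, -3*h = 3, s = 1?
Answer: -343/27 ≈ -12.704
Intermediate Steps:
h = -1 (h = -1/3*3 = -1)
r = -12 (r = (3 + 1)*(-3) = 4*(-3) = -12)
z(f, M) = 1/3
(-38 + 1/(r + 3))*z(-1 - 2, h) = (-38 + 1/(-12 + 3))*(1/3) = (-38 + 1/(-9))*(1/3) = (-38 - 1/9)*(1/3) = -343/9*1/3 = -343/27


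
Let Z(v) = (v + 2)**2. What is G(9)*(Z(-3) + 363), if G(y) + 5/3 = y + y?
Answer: 17836/3 ≈ 5945.3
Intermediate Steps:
G(y) = -5/3 + 2*y (G(y) = -5/3 + (y + y) = -5/3 + 2*y)
Z(v) = (2 + v)**2
G(9)*(Z(-3) + 363) = (-5/3 + 2*9)*((2 - 3)**2 + 363) = (-5/3 + 18)*((-1)**2 + 363) = 49*(1 + 363)/3 = (49/3)*364 = 17836/3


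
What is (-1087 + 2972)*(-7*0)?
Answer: 0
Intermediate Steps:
(-1087 + 2972)*(-7*0) = 1885*0 = 0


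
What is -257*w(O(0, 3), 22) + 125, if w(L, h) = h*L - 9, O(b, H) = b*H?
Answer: 2438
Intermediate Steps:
O(b, H) = H*b
w(L, h) = -9 + L*h (w(L, h) = L*h - 9 = -9 + L*h)
-257*w(O(0, 3), 22) + 125 = -257*(-9 + (3*0)*22) + 125 = -257*(-9 + 0*22) + 125 = -257*(-9 + 0) + 125 = -257*(-9) + 125 = 2313 + 125 = 2438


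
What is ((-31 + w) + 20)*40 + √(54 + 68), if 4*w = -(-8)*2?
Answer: -280 + √122 ≈ -268.95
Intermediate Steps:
w = 4 (w = (-(-8)*2)/4 = (-2*(-8))/4 = (¼)*16 = 4)
((-31 + w) + 20)*40 + √(54 + 68) = ((-31 + 4) + 20)*40 + √(54 + 68) = (-27 + 20)*40 + √122 = -7*40 + √122 = -280 + √122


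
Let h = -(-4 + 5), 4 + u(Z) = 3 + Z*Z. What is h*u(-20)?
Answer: -399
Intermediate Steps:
u(Z) = -1 + Z**2 (u(Z) = -4 + (3 + Z*Z) = -4 + (3 + Z**2) = -1 + Z**2)
h = -1 (h = -1*1 = -1)
h*u(-20) = -(-1 + (-20)**2) = -(-1 + 400) = -1*399 = -399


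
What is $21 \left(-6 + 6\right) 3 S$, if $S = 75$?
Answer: $0$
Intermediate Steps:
$21 \left(-6 + 6\right) 3 S = 21 \left(-6 + 6\right) 3 \cdot 75 = 21 \cdot 0 \cdot 3 \cdot 75 = 0 \cdot 3 \cdot 75 = 0 \cdot 75 = 0$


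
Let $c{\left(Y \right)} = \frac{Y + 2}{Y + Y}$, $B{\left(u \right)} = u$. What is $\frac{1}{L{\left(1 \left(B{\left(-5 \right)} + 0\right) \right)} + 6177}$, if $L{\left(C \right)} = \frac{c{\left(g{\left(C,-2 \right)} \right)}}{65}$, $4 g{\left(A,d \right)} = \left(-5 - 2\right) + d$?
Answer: $\frac{1170}{7227091} \approx 0.00016189$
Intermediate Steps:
$g{\left(A,d \right)} = - \frac{7}{4} + \frac{d}{4}$ ($g{\left(A,d \right)} = \frac{\left(-5 - 2\right) + d}{4} = \frac{-7 + d}{4} = - \frac{7}{4} + \frac{d}{4}$)
$c{\left(Y \right)} = \frac{2 + Y}{2 Y}$
$L{\left(C \right)} = \frac{1}{1170}$ ($L{\left(C \right)} = \frac{\frac{1}{2} \frac{1}{- \frac{7}{4} + \frac{1}{4} \left(-2\right)} \left(2 + \left(- \frac{7}{4} + \frac{1}{4} \left(-2\right)\right)\right)}{65} = \frac{2 - \frac{9}{4}}{2 \left(- \frac{7}{4} - \frac{1}{2}\right)} \frac{1}{65} = \frac{2 - \frac{9}{4}}{2 \left(- \frac{9}{4}\right)} \frac{1}{65} = \frac{1}{2} \left(- \frac{4}{9}\right) \left(- \frac{1}{4}\right) \frac{1}{65} = \frac{1}{18} \cdot \frac{1}{65} = \frac{1}{1170}$)
$\frac{1}{L{\left(1 \left(B{\left(-5 \right)} + 0\right) \right)} + 6177} = \frac{1}{\frac{1}{1170} + 6177} = \frac{1}{\frac{7227091}{1170}} = \frac{1170}{7227091}$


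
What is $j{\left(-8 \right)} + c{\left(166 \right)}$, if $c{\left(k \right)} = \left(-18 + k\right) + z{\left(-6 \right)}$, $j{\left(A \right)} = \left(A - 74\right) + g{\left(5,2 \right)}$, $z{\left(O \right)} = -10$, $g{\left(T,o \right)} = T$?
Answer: $61$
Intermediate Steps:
$j{\left(A \right)} = -69 + A$ ($j{\left(A \right)} = \left(A - 74\right) + 5 = \left(-74 + A\right) + 5 = -69 + A$)
$c{\left(k \right)} = -28 + k$ ($c{\left(k \right)} = \left(-18 + k\right) - 10 = -28 + k$)
$j{\left(-8 \right)} + c{\left(166 \right)} = \left(-69 - 8\right) + \left(-28 + 166\right) = -77 + 138 = 61$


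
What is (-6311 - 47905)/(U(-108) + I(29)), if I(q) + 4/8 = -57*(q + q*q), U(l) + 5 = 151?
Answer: 36144/32963 ≈ 1.0965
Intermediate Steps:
U(l) = 146 (U(l) = -5 + 151 = 146)
I(q) = -½ - 57*q - 57*q² (I(q) = -½ - 57*(q + q*q) = -½ - 57*(q + q²) = -½ + (-57*q - 57*q²) = -½ - 57*q - 57*q²)
(-6311 - 47905)/(U(-108) + I(29)) = (-6311 - 47905)/(146 + (-½ - 57*29 - 57*29²)) = -54216/(146 + (-½ - 1653 - 57*841)) = -54216/(146 + (-½ - 1653 - 47937)) = -54216/(146 - 99181/2) = -54216/(-98889/2) = -54216*(-2/98889) = 36144/32963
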